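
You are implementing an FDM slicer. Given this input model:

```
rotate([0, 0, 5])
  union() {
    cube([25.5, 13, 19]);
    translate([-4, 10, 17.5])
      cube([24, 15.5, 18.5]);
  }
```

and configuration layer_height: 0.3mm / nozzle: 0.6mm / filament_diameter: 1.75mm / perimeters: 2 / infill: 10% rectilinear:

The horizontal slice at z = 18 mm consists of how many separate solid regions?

1

At z = 18 mm: the 25.5×13 cube contributes its full rectangle; the cube at (-4, 10) is present — its section is the full 24×15.5 rectangle; Combining (union): the regions partially overlap (shared area 60.00 mm²), so overlapping operands fuse into one piece — 1 connected region; (whole slice rotated 5° about Z — lengths, areas and connectivity unchanged). The result has 1 disconnected region.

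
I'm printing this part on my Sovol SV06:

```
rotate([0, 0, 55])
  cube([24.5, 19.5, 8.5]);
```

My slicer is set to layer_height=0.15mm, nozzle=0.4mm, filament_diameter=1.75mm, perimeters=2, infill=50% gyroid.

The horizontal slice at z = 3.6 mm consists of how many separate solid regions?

At z = 3.6 mm: the 24.5×19.5 cube contributes its full rectangle; (whole slice rotated 55° about Z — lengths, areas and connectivity unchanged). The result has 1 disconnected region.

1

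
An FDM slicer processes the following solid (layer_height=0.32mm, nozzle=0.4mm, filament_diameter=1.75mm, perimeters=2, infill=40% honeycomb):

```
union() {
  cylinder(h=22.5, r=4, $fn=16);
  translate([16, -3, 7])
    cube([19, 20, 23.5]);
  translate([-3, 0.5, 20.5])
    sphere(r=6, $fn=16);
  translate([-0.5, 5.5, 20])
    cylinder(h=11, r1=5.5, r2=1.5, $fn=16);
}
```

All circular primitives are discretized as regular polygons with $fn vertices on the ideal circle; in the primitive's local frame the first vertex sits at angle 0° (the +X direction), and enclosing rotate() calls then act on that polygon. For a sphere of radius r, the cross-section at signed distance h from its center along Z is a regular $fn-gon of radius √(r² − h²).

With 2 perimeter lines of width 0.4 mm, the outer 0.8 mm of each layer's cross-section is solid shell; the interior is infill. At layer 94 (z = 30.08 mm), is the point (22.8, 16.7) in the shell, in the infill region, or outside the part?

shell

At z = 30.08 mm: the cylinder does not reach this height (z outside [0, 22.5]); the 19×20 cube at (16, -3) contributes its full rectangle; the sphere at (-3, 0.5) is absent (|z−center|=9.580 > r=6); the cone at (-0.5, 5.5) contributes a regular 16-gon of circumradius 1.835 (interpolated between r1=5.5 and r2=1.5 at t=0.916); Taking the union: the 2 present regions are separate (no shared area or edge), so areas and boundary lengths simply add and each stays a separate island — 2 connected regions. Overall, the cross-section has 2 separate islands. The nearest boundary edge runs (16.00, 17.00)→(35.00, 17.00); distance from the point to it = 0.30 mm. (Shell/infill is judged within the island containing the point — the largest one.) The point is inside the cross-section, 0.30 mm from the nearest boundary — within the 0.8 mm shell band (2 × 0.4).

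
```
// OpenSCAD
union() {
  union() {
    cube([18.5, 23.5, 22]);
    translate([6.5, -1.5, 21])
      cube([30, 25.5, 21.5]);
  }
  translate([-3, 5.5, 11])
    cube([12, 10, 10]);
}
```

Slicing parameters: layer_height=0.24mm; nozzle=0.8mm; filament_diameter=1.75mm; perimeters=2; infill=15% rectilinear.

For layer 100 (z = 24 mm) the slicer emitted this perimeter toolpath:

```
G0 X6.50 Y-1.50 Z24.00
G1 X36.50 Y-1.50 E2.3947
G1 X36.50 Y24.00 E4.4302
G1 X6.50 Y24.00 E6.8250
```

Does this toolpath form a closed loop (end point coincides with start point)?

no

Start point (G0): (6.50, -1.50). End point (last G1): the path does not return to the start — open.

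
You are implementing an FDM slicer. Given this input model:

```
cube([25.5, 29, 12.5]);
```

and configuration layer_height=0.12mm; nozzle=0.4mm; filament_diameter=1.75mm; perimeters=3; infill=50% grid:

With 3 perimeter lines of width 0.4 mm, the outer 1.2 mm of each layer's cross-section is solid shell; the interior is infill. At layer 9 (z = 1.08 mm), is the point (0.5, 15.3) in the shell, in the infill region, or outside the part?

At z = 1.08 mm: the 25.5×29 cube contributes its full rectangle. Overall, the cross-section is a single solid region. The nearest boundary edge runs (0.00, 29.00)→(0.00, 0.00); distance from the point to it = 0.50 mm. The point is inside the cross-section, 0.50 mm from the nearest boundary — within the 1.2 mm shell band (3 × 0.4).

shell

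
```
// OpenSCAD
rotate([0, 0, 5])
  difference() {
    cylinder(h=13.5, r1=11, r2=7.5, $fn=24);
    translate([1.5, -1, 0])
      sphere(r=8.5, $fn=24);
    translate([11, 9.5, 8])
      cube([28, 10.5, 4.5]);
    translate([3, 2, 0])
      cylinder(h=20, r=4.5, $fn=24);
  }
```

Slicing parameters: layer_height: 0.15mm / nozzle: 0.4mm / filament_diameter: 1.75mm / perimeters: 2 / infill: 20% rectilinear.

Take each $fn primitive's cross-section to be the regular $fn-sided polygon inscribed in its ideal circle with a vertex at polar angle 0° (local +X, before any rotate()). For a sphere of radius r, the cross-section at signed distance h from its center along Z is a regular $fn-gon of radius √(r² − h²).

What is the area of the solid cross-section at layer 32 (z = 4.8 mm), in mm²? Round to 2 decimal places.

138.20 mm²

At z = 4.8 mm: the cone contributes a regular 24-gon of circumradius 9.756 (interpolated between r1=11 and r2=7.5 at t=0.356) (area = (24/2)·9.756²·sin(360°/24) = 295.58 mm²); the r=8.5 sphere at (1.5, -1) slices to a regular 24-gon of circumradius 7.015 (√(r²−h²) with h=4.8 from center) (area = (24/2)·7.015²·sin(360°/24) = 152.84 mm²); the cube at (11, 9.5) does not reach this height (z outside [8, 12.5]); the r=4.5 cylinder at (3, 2) contributes a regular 24-gon of circumradius 4.5 (area = (24/2)·4.500²·sin(360°/24) = 62.89 mm²); After the difference (first − rest): starting from the cone (295.58 mm²), the r=8.5 sphere at (1.5, -1) lies wholly inside it (removes its full 152.84 mm² and its 43.95 mm outline becomes a hole wall); the r=4.5 cylinder at (3, 2) partially overlaps it — only the 4.54 mm² overlap (of its 62.89 mm²) is removed, clipping the outline — area = 138.20 mm²; (rotated 5° about Z; rotation is an isometry so areas/perimeters/island counts are preserved). Overall, the cross-section is one region with 1 hole. Net area = 138.20 mm².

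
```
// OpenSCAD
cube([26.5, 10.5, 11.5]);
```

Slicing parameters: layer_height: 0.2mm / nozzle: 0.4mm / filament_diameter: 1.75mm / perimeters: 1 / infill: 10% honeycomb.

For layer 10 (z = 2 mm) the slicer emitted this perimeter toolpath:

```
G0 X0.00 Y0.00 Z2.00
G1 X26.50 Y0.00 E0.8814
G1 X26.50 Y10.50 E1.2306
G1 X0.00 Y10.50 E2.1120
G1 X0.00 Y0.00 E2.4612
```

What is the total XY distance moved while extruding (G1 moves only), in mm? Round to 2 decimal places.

74.00 mm

Sum the Euclidean lengths of each G1 segment: total = 74.00 mm.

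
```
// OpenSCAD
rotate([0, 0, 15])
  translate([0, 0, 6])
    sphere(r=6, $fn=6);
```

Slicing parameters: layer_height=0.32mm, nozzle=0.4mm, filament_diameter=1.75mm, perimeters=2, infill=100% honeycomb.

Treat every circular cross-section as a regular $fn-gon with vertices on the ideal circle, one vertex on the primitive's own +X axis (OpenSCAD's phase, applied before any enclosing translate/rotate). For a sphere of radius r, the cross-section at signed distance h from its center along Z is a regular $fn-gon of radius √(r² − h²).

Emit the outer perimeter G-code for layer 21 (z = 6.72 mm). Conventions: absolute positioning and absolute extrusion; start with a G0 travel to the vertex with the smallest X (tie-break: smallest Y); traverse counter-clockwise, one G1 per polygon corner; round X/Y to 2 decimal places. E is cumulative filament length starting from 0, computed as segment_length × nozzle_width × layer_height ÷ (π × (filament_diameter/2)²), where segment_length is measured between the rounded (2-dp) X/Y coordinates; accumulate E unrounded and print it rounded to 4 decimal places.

At z = 6.72 mm: the sphere: section is a regular 6-gon, circumradius = √(r²−h²) = √(6²−0.72²) = 5.957; (rotated 15° about Z; rotation is an isometry so areas/perimeters/island counts are preserved). The outline is a single polygon with 6 vertices. Extrusion per mm of travel: 0.4 × 0.32 / (π × 0.875²) = 0.053216. Accumulating E over each segment gives final E = 1.9008.

G0 X-5.75 Y-1.54 Z6.72
G1 X-1.54 Y-5.75 E0.3168
G1 X4.21 Y-4.21 E0.6336
G1 X5.75 Y1.54 E0.9504
G1 X1.54 Y5.75 E1.2672
G1 X-4.21 Y4.21 E1.5840
G1 X-5.75 Y-1.54 E1.9008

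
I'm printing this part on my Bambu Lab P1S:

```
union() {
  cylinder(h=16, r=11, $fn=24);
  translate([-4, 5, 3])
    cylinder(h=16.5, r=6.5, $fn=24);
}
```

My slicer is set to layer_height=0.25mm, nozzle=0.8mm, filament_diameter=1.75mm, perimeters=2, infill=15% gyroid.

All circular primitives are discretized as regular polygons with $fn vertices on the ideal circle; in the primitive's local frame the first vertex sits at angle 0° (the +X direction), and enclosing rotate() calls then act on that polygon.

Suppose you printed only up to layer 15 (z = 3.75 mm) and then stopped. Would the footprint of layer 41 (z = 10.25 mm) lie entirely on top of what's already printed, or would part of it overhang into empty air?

entirely on top

Compare the two slices. At z = 3.75: the r=11 cylinder contributes a regular 24-gon of circumradius 11 (area = (24/2)·11.000²·sin(360°/24) = 375.81 mm²); the cylinder at (-4, 5): section is a regular 24-gon, circumradius r=6.5 (area = (24/2)·6.500²·sin(360°/24) = 131.22 mm²); Combining (union): the regions partially overlap — summed areas 507.03 mm² minus the doubly-counted overlap 114.52 mm² gives 392.51 mm² — area = 392.51 mm². At z = 10.25: the r=11 cylinder gives a regular 24-gon of circumradius 11 (constant along its height) (area = (24/2)·11.000²·sin(360°/24) = 375.81 mm²); the r=6.5 cylinder at (-4, 5) contributes a regular 24-gon of circumradius 6.5 (area = (24/2)·6.500²·sin(360°/24) = 131.22 mm²); Taking the union: the regions partially overlap — summed areas 507.03 mm² minus the doubly-counted overlap 114.52 mm² gives 392.51 mm² — area = 392.51 mm². Checking containment: the cross-section at z = 10.25 is a subset of the cross-section at z = 3.75.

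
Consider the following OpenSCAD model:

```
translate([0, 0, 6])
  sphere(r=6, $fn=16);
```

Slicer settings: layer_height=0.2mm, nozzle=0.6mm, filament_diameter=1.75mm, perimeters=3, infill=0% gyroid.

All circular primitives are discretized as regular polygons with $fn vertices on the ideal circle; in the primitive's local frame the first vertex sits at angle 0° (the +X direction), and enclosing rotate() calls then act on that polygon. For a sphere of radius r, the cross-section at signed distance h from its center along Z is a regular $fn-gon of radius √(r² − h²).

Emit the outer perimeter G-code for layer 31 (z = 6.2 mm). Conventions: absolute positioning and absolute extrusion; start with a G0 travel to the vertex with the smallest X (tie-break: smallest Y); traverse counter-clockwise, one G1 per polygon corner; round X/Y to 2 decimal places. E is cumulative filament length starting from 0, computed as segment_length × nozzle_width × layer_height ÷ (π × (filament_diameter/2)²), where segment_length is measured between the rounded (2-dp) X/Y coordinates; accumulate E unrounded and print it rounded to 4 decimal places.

G0 X-6.00 Y0.00 Z6.20
G1 X-5.54 Y-2.29 E0.1165
G1 X-4.24 Y-4.24 E0.2335
G1 X-2.29 Y-5.54 E0.3504
G1 X0.00 Y-6.00 E0.4669
G1 X2.29 Y-5.54 E0.5834
G1 X4.24 Y-4.24 E0.7004
G1 X5.54 Y-2.29 E0.8173
G1 X6.00 Y0.00 E0.9338
G1 X5.54 Y2.29 E1.0503
G1 X4.24 Y4.24 E1.1673
G1 X2.29 Y5.54 E1.2842
G1 X0.00 Y6.00 E1.4007
G1 X-2.29 Y5.54 E1.5173
G1 X-4.24 Y4.24 E1.6342
G1 X-5.54 Y2.29 E1.7511
G1 X-6.00 Y0.00 E1.8676

At z = 6.2 mm: the sphere: section is a regular 16-gon, circumradius = √(r²−h²) = √(6²−0.2²) = 5.997. The outline is a single polygon with 16 vertices. Extrusion per mm of travel: 0.6 × 0.2 / (π × 0.875²) = 0.049890. Accumulating E over each segment gives final E = 1.8676.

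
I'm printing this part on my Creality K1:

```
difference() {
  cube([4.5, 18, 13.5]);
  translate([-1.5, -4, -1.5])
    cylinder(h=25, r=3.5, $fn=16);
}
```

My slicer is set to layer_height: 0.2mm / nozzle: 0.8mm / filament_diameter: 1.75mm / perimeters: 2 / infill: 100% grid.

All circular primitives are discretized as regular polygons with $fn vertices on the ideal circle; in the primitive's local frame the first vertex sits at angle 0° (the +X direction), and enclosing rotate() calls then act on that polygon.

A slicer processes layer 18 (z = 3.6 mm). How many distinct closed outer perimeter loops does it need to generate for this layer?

At z = 3.6 mm: the cube (footprint 4.5×18) is included at this height; the cylinder at (-1.5, -4): section is a regular 16-gon, circumradius r=3.5; Subtracting the remaining from the first: starting from the 4.5×18 cube, the r=3.5 cylinder at (-1.5, -4) misses the remaining region (no effect) — 1 connected region. The result has 1 disconnected region.

1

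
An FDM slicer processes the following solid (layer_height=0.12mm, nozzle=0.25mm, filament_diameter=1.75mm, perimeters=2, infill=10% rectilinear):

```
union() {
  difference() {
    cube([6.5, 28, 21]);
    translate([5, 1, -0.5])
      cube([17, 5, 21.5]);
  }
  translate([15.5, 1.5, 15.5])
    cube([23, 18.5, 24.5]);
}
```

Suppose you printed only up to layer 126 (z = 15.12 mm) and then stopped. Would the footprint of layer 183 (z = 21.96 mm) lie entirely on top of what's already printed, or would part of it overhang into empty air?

Compare the two slices. At z = 15.12: the cube is present — its section is the full 6.5×28 rectangle (area 182.00 mm²); the 17×5 cube at (5, 1) contributes its full rectangle (area 85.00 mm²); Taking the first minus the rest: starting from the 6.5×28 cube (182.00 mm²), the 17×5 cube at (5, 1) partially overlaps it — only the 7.50 mm² overlap (of its 85.00 mm²) is removed, clipping the outline — area = 174.50 mm²; the cube at (15.5, 1.5) is absent (z outside [15.5, 40]); Combining (union): only that combined region is present, so the union is just that shape — area = 174.50 mm². At z = 21.96: the cube is absent (z outside [0, 21]); the cube at (5, 1) is absent (z outside [-0.5, 21]); After the difference (first − rest): the first operand is absent here, so nothing remains; the cube at (15.5, 1.5) (footprint 23×18.5) is included at this height (area 425.50 mm²); Taking the union: only the 23×18.5 cube at (15.5, 1.5) is present, so the union is just that shape — area = 425.50 mm². Checking containment: at z = 21.96 the cross-section extends beyond the z = 15.12 cross-section by about 425.50 mm².

part overhangs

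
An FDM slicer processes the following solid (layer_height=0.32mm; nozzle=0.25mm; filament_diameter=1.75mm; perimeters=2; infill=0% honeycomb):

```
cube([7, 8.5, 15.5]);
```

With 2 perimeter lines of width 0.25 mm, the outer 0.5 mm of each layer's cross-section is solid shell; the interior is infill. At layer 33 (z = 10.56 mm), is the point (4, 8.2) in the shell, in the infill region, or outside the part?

shell

At z = 10.56 mm: the cube is present — its section is the full 7×8.5 rectangle. Overall, the cross-section is a single solid region. The nearest boundary edge runs (7.00, 8.50)→(0.00, 8.50); distance from the point to it = 0.30 mm. The point is inside the cross-section, 0.30 mm from the nearest boundary — within the 0.5 mm shell band (2 × 0.25).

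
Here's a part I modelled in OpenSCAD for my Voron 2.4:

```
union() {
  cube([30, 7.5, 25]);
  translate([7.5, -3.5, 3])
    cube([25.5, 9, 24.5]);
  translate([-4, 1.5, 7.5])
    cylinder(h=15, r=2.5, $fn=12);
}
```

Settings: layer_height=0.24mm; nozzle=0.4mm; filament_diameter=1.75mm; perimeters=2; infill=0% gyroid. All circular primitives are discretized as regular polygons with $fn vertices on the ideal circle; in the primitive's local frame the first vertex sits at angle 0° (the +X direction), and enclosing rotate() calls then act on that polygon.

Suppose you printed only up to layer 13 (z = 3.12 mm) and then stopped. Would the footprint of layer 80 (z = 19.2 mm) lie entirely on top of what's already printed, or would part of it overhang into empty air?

Compare the two slices. At z = 3.12: the cube (footprint 30×7.5) is included at this height (area 225.00 mm²); the cube at (7.5, -3.5) (footprint 25.5×9) is included at this height (area 229.50 mm²); the cylinder at (-4, 1.5) does not reach this height (z outside [7.5, 22.5]); Combining (union): the regions partially overlap — summed areas 454.50 mm² minus the doubly-counted overlap 123.75 mm² gives 330.75 mm² — area = 330.75 mm². At z = 19.2: the cube is present — its section is the full 30×7.5 rectangle (area 225.00 mm²); the cube at (7.5, -3.5) is present — its section is the full 25.5×9 rectangle (area 229.50 mm²); the r=2.5 cylinder at (-4, 1.5) gives a regular 12-gon of circumradius 2.5 (constant along its height) (area = (12/2)·2.500²·sin(360°/12) = 18.75 mm²); Combining (union): the regions partially overlap — summed areas 473.25 mm² minus the doubly-counted overlap 123.75 mm² gives 349.50 mm² — area = 349.50 mm². Checking containment: at z = 19.2 the cross-section extends beyond the z = 3.12 cross-section by about 18.75 mm².

part overhangs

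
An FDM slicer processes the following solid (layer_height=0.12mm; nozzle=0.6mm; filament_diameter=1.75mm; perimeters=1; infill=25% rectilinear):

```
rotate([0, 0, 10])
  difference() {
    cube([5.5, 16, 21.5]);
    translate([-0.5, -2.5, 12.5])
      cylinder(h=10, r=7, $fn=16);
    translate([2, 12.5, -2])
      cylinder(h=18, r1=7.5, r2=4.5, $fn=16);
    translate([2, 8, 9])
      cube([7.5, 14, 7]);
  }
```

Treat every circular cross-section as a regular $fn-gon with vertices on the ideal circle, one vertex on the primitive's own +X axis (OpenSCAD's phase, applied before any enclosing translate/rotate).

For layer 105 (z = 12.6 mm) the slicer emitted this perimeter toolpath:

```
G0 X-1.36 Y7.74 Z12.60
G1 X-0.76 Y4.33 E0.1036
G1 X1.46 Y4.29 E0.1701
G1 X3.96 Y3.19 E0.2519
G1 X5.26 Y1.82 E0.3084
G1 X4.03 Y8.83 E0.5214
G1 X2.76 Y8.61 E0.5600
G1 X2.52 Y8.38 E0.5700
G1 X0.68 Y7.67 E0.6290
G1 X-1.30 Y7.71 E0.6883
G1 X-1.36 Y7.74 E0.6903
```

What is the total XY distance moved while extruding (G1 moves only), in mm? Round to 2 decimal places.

Sum the Euclidean lengths of each G1 segment: total = 23.06 mm.

23.06 mm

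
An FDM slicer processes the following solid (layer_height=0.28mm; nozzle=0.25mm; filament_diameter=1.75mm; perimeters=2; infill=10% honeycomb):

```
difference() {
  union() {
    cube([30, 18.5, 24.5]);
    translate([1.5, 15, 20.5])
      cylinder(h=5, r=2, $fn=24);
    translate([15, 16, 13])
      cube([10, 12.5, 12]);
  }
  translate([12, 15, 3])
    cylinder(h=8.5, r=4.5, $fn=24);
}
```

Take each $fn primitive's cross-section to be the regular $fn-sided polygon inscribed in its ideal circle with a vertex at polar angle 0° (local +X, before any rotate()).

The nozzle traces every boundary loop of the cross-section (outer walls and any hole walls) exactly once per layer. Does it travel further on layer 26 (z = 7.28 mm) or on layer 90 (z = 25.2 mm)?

Layer 26 (z = 7.28): the 30×18.5 cube contributes its full rectangle (perimeter 97.00 mm); the cylinder at (1.5, 15) is not intersected at this z (z outside [20.5, 25.5]); the cube at (15, 16) is not intersected at this z (z outside [13, 25]); Taking the union: only the 30×18.5 cube is present, so the union is just that shape — boundary = 97.00 mm; the cylinder at (12, 15): section is a regular 24-gon, circumradius r=4.5 (perimeter = 2·24·4.500·sin(180°/24) = 28.19 mm); Subtracting the remaining from the first: starting from that combined region, the r=4.5 cylinder at (12, 15) partially overlaps it — only the 59.19 mm² overlap (of its 62.89 mm²) is removed, clipping the outline — boundary = 113.65 mm. So its perimeter = 113.65 mm. Layer 90 (z = 25.2): the cube is not intersected at this z (z outside [0, 24.5]); the r=2 cylinder at (1.5, 15) contributes a regular 24-gon of circumradius 2 (perimeter = 2·24·2.000·sin(180°/24) = 12.53 mm); the cube at (15, 16) is not intersected at this z (z outside [13, 25]); Merging all regions: only the r=2 cylinder at (1.5, 15) is present, so the union is just that shape — boundary = 12.53 mm; the cylinder at (12, 15) is absent (z outside [3, 11.5]); After the difference (first − rest): none of the subtracted shapes is present at this height, so that combined region is unchanged — boundary = 12.53 mm. So its perimeter = 12.53 mm. Layer 26 is larger (113.65 vs 12.53 mm).

layer 26 (z = 7.28 mm)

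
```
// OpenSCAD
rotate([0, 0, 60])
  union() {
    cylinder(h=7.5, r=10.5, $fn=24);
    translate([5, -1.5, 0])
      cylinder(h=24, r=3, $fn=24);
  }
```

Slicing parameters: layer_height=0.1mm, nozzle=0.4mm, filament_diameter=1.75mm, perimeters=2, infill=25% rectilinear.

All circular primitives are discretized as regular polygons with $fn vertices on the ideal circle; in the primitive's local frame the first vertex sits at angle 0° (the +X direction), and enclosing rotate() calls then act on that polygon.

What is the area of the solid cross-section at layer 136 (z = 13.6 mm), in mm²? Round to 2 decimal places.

At z = 13.6 mm: the cylinder is absent (z outside [0, 7.5]); the cylinder at (5, -1.5): section is a regular 24-gon, circumradius r=3 (area = (24/2)·3.000²·sin(360°/24) = 27.95 mm²); Taking the union: only the r=3 cylinder at (5, -1.5) is present, so the union is just that shape — area = 27.95 mm²; (rotated 60° about Z; rotation is an isometry so areas/perimeters/island counts are preserved). Overall, the cross-section is a single solid region. Net area = 27.95 mm².

27.95 mm²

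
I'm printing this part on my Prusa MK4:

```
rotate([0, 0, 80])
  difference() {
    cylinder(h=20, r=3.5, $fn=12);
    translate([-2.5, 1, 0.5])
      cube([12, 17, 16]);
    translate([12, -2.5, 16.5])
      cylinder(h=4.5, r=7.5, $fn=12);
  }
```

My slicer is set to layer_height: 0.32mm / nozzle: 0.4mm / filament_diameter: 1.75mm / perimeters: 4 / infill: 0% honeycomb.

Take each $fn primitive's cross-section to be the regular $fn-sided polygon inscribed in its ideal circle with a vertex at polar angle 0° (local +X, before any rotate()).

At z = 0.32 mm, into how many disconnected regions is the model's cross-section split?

1

At z = 0.32 mm: the r=3.5 cylinder contributes a regular 12-gon of circumradius 3.5; the cube at (-2.5, 1) does not reach this height (z outside [0.5, 16.5]); the cylinder at (12, -2.5) does not reach this height (z outside [16.5, 21]); Subtracting the remaining from the first: none of the subtracted shapes is present at this height, so the r=3.5 cylinder is unchanged — 1 connected region; (whole slice rotated 80° about Z — lengths, areas and connectivity unchanged). The result has 1 disconnected region.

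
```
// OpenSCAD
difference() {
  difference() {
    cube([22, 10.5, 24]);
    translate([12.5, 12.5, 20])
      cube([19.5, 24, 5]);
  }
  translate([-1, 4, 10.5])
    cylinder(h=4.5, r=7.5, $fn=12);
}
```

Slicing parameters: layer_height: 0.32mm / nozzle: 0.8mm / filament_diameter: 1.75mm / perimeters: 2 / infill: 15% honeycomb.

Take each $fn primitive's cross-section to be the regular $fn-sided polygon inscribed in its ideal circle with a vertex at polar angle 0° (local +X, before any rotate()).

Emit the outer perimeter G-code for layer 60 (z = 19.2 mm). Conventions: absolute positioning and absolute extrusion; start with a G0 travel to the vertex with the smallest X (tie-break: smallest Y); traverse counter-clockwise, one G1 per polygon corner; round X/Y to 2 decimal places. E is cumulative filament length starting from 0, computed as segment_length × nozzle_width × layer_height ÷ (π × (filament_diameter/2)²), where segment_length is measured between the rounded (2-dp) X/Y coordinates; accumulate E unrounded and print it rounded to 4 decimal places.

At z = 19.2 mm: the cube is present — its section is the full 22×10.5 rectangle; the cube at (12.5, 12.5) is absent (z outside [20, 25]); After the difference (first − rest): none of the subtracted shapes is present at this height, so the 22×10.5 cube is unchanged — 1 connected region; the cylinder at (-1, 4) does not reach this height (z outside [10.5, 15]); Taking the first minus the rest: none of the subtracted shapes is present at this height, so the result so far is unchanged — 1 connected region. The outline is a single polygon with 4 vertices. Extrusion per mm of travel: 0.8 × 0.32 / (π × 0.875²) = 0.106432. Accumulating E over each segment gives final E = 6.9181.

G0 X0.00 Y0.00 Z19.20
G1 X22.00 Y0.00 E2.3415
G1 X22.00 Y10.50 E3.4591
G1 X0.00 Y10.50 E5.8006
G1 X0.00 Y0.00 E6.9181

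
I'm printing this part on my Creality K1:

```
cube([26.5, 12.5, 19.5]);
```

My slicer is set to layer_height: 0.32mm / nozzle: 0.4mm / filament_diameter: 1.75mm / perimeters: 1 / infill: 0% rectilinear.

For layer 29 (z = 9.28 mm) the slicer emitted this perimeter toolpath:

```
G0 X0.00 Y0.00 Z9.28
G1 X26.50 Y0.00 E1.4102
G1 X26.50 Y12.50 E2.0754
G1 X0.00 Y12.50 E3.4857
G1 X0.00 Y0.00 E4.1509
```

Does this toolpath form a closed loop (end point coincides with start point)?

Start point (G0): (0.00, 0.00). End point (last G1): the path returns to the start — closed.

yes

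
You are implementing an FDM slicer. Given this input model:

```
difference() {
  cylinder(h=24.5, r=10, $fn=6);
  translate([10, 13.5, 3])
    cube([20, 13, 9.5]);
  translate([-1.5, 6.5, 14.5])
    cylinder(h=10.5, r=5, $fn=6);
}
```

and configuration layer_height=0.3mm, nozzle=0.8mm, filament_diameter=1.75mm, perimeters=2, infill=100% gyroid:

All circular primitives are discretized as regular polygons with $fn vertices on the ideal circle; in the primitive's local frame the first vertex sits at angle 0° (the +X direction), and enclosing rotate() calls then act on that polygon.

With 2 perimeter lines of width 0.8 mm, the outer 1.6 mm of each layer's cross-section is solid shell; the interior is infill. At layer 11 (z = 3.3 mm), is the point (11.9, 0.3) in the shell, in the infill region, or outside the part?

At z = 3.3 mm: the cylinder: section is a regular 6-gon, circumradius r=10; the cube at (10, 13.5) (footprint 20×13) is included at this height; the cylinder at (-1.5, 6.5) is absent (z outside [14.5, 25]); Taking the first minus the rest: starting from the r=10 cylinder, the 20×13 cube at (10, 13.5) misses the remaining region (no effect) — 1 connected region. Overall, the cross-section is a single solid region. The nearest boundary edge runs (5.00, 8.66)→(10.00, 0.00); distance from the point to it = 1.92 mm. The point is not inside any of the regions above, so it lies outside the cross-section (1.92 mm from the nearest boundary).

outside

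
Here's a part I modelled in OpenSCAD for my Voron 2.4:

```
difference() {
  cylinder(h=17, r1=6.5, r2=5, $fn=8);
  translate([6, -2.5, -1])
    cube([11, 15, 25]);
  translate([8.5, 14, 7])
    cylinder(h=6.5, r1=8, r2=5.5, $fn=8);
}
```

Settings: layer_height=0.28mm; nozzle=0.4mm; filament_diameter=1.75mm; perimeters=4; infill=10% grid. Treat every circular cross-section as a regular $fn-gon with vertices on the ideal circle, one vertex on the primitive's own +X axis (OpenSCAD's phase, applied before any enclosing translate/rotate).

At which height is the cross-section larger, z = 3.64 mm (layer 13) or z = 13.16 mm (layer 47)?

Layer 13 (z = 3.64): the cone: at t=0.214 of its height the radius interpolates to r₁+(r₂−r₁)t = 6.179, giving a regular 8-gon of that circumradius (area = (8/2)·6.179²·sin(360°/8) = 107.98 mm²); the 11×15 cube at (6, -2.5) contributes its full rectangle (area 165.00 mm²); the cone at (8.5, 14) is absent (z outside [7, 13.5]); Subtracting the remaining from the first: starting from the cone (107.98 mm²), the 11×15 cube at (6, -2.5) partially overlaps it — only the 0.08 mm² overlap (of its 165.00 mm²) is removed, clipping the outline — area = 107.91 mm². So its area = 107.91 mm². Layer 47 (z = 13.16): the cone (r1=6.5→r2=5) has section circumradius 5.339 here — a regular 8-gon (area = (8/2)·5.339²·sin(360°/8) = 80.62 mm²); the 11×15 cube at (6, -2.5) contributes its full rectangle (area 165.00 mm²); the cone at (8.5, 14) contributes a regular 8-gon of circumradius 5.631 (interpolated between r1=8 and r2=5.5 at t=0.948) (area = (8/2)·5.631²·sin(360°/8) = 89.68 mm²); Subtracting the remaining from the first: starting from the cone (80.62 mm²), the 11×15 cube at (6, -2.5) misses the remaining region (no effect); the cone at (8.5, 14) misses the remaining region (no effect) — area = 80.62 mm². So its area = 80.62 mm². Layer 13 is larger (107.91 vs 80.62 mm²).

layer 13 (z = 3.64 mm)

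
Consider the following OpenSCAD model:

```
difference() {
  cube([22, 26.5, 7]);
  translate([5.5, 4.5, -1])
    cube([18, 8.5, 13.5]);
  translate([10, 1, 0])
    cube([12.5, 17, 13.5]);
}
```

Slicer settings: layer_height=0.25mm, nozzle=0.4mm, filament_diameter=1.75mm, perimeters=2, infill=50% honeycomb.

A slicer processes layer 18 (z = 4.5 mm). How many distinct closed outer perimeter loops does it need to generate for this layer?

At z = 4.5 mm: the 22×26.5 cube contributes its full rectangle; the cube at (5.5, 4.5) is present — its section is the full 18×8.5 rectangle; the cube at (10, 1) (footprint 12.5×17) is included at this height; Subtracting the remaining from the first: starting from the 22×26.5 cube, the 18×8.5 cube at (5.5, 4.5) partially overlaps it — only the 140.25 mm² overlap (of its 153.00 mm²) is removed, clipping the outline; the 12.5×17 cube at (10, 1) partially overlaps it — only the 102.00 mm² overlap (of its 212.50 mm²) is removed, clipping the outline — 1 connected region. The result has 1 disconnected region.

1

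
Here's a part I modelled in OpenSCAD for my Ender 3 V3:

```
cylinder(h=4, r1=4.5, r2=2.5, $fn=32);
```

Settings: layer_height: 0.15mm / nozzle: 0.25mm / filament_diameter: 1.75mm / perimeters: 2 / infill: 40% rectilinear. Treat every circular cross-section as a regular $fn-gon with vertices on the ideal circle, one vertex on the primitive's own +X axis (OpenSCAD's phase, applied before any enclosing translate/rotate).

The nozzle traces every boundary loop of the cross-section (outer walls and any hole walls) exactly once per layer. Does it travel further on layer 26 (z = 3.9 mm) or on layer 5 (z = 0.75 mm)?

layer 5 (z = 0.75 mm)

Layer 26 (z = 3.9): the cone: at t=0.975 of its height the radius interpolates to r₁+(r₂−r₁)t = 2.550, giving a regular 32-gon of that circumradius (perimeter = 2·32·2.550·sin(180°/32) = 16.00 mm). So its perimeter = 16.00 mm. Layer 5 (z = 0.75): the cone (r1=4.5→r2=2.5) has section circumradius 4.125 here — a regular 32-gon (perimeter = 2·32·4.125·sin(180°/32) = 25.88 mm). So its perimeter = 25.88 mm. Layer 5 is larger (25.88 vs 16.00 mm).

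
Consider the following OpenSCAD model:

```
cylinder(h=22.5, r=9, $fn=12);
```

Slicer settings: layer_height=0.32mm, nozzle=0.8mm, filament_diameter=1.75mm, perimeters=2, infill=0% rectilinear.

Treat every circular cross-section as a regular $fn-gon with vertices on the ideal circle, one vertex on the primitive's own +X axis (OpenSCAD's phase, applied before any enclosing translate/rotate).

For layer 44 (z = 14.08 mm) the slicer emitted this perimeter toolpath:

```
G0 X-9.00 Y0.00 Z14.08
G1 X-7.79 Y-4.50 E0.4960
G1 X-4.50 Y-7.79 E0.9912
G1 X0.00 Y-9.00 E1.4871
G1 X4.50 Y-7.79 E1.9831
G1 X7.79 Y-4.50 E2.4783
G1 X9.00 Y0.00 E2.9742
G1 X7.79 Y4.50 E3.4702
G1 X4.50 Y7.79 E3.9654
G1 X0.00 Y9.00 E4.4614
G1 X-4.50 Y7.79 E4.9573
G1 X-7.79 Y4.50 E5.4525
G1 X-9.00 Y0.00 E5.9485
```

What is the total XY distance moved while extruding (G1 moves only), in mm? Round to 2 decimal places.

55.89 mm

Sum the Euclidean lengths of each G1 segment: total = 55.89 mm.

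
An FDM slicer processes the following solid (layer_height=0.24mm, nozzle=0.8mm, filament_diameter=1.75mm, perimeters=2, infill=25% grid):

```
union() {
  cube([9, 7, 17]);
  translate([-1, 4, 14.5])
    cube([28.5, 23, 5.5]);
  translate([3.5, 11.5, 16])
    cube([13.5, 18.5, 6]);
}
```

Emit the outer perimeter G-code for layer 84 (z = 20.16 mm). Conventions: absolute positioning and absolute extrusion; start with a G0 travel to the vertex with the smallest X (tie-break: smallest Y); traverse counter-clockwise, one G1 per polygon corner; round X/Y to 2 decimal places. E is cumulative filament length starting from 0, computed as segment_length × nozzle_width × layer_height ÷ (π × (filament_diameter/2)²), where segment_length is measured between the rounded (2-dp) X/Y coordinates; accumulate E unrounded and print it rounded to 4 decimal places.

G0 X3.50 Y11.50 Z20.16
G1 X17.00 Y11.50 E1.0776
G1 X17.00 Y30.00 E2.5544
G1 X3.50 Y30.00 E3.6320
G1 X3.50 Y11.50 E5.1088

At z = 20.16 mm: the cube is not intersected at this z (z outside [0, 17]); the cube at (-1, 4) does not reach this height (z outside [14.5, 20]); the cube at (3.5, 11.5) is present — its section is the full 13.5×18.5 rectangle; Merging all regions: only the 13.5×18.5 cube at (3.5, 11.5) is present, so the union is just that shape — 1 connected region. The outline is a single polygon with 4 vertices. Extrusion per mm of travel: 0.8 × 0.24 / (π × 0.875²) = 0.079824. Accumulating E over each segment gives final E = 5.1088.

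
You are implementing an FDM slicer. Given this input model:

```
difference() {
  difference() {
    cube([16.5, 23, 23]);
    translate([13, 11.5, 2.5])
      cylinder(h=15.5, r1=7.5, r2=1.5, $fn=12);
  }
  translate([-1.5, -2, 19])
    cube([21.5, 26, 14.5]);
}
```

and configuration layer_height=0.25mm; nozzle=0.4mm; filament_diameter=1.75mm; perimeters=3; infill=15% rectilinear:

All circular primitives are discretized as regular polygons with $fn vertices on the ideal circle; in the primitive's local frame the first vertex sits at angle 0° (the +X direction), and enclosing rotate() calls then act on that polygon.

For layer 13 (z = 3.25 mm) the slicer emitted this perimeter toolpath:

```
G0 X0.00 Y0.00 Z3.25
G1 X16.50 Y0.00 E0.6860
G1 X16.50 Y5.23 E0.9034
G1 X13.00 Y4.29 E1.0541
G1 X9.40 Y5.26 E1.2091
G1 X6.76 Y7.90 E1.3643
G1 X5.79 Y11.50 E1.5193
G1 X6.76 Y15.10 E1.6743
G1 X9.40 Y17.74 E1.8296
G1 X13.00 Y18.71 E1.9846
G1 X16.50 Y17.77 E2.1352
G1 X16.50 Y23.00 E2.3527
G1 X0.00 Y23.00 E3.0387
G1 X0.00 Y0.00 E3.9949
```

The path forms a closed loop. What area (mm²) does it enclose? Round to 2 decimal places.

254.43 mm²

Apply the shoelace formula to the sequence of (X, Y) vertices; enclosed area = 254.43 mm².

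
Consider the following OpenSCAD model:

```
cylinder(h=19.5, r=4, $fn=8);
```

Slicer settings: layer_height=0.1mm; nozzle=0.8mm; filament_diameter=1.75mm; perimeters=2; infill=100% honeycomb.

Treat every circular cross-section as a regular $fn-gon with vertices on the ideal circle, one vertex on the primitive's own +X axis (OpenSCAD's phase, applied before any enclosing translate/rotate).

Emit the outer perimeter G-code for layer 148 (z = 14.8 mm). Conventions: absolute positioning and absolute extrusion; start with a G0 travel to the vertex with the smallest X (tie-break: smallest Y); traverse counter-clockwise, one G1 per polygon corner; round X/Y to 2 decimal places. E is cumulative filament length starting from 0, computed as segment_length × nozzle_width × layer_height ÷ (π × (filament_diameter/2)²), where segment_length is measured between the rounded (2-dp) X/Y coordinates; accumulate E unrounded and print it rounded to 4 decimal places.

G0 X-4.00 Y0.00 Z14.80
G1 X-2.83 Y-2.83 E0.1019
G1 X0.00 Y-4.00 E0.2037
G1 X2.83 Y-2.83 E0.3056
G1 X4.00 Y0.00 E0.4074
G1 X2.83 Y2.83 E0.5093
G1 X0.00 Y4.00 E0.6111
G1 X-2.83 Y2.83 E0.7130
G1 X-4.00 Y0.00 E0.8148

At z = 14.8 mm: the r=4 cylinder gives a regular 8-gon of circumradius 4 (constant along its height). The outline is a single polygon with 8 vertices. Extrusion per mm of travel: 0.8 × 0.1 / (π × 0.875²) = 0.033260. Accumulating E over each segment gives final E = 0.8148.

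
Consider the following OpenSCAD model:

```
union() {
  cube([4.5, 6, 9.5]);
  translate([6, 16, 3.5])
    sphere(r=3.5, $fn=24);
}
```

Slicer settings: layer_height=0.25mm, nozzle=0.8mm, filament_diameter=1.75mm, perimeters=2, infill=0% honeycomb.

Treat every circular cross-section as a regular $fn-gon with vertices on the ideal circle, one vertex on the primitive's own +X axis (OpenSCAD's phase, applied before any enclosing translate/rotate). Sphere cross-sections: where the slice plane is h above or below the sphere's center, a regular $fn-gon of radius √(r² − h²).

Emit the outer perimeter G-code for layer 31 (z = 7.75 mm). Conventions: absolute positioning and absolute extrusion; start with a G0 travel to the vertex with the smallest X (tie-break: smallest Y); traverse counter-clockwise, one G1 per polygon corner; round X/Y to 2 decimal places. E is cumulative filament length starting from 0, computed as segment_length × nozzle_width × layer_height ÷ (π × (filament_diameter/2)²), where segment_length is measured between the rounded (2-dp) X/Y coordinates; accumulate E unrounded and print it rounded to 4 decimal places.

At z = 7.75 mm: the cube is present — its section is the full 4.5×6 rectangle; the sphere at (6, 16) is absent (|z−center|=4.250 > r=3.5); Combining (union): only the 4.5×6 cube is present, so the union is just that shape — 1 connected region. The outline is a single polygon with 4 vertices. Extrusion per mm of travel: 0.8 × 0.25 / (π × 0.875²) = 0.083150. Accumulating E over each segment gives final E = 1.7462.

G0 X0.00 Y0.00 Z7.75
G1 X4.50 Y0.00 E0.3742
G1 X4.50 Y6.00 E0.8731
G1 X0.00 Y6.00 E1.2473
G1 X0.00 Y0.00 E1.7462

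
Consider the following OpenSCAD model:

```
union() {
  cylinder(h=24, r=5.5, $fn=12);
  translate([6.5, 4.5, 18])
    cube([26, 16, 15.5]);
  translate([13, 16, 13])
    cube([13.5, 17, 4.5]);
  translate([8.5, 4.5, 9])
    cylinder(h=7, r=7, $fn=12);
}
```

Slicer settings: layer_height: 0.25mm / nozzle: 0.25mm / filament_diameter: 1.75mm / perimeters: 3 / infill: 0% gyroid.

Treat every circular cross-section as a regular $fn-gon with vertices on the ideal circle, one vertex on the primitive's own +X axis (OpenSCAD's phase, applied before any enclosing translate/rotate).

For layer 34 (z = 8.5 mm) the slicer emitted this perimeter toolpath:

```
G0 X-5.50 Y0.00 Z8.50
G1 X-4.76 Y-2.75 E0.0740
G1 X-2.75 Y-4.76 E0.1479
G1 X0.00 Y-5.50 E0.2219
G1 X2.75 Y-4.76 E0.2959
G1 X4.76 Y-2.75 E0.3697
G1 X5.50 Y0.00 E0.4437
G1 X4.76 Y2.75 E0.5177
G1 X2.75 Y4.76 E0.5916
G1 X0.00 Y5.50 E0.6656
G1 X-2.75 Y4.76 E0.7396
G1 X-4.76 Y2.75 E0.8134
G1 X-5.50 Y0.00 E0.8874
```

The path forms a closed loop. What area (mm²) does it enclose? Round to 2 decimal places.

Apply the shoelace formula to the sequence of (X, Y) vertices; enclosed area = 90.69 mm².

90.69 mm²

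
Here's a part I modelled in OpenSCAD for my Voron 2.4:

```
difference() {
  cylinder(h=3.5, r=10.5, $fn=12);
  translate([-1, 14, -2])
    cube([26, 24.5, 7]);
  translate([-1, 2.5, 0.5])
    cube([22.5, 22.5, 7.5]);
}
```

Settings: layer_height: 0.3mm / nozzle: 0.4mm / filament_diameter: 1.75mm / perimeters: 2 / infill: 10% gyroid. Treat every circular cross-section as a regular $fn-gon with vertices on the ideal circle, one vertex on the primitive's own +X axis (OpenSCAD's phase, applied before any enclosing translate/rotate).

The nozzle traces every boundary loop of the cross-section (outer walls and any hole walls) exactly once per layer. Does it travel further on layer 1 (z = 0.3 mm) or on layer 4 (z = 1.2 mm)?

layer 4 (z = 1.2 mm)

Layer 1 (z = 0.3): the cylinder: section is a regular 12-gon, circumradius r=10.5 (perimeter = 2·12·10.500·sin(180°/12) = 65.22 mm); the cube at (-1, 14) is present — its section is the full 26×24.5 rectangle (perimeter 101.00 mm); the cube at (-1, 2.5) does not reach this height (z outside [0.5, 8]); Taking the first minus the rest: starting from the r=10.5 cylinder, the 26×24.5 cube at (-1, 14) misses the remaining region (no effect) — boundary = 65.22 mm. So its perimeter = 65.22 mm. Layer 4 (z = 1.2): the cylinder: section is a regular 12-gon, circumradius r=10.5 (perimeter = 2·12·10.500·sin(180°/12) = 65.22 mm); the cube at (-1, 14) (footprint 26×24.5) is included at this height (perimeter 101.00 mm); the 22.5×22.5 cube at (-1, 2.5) contributes its full rectangle (perimeter 90.00 mm); Taking the first minus the rest: starting from the r=10.5 cylinder, the 26×24.5 cube at (-1, 14) misses the remaining region (no effect); the 22.5×22.5 cube at (-1, 2.5) partially overlaps it — only the 65.14 mm² overlap (of its 506.25 mm²) is removed, clipping the outline — boundary = 69.03 mm. So its perimeter = 69.03 mm. Layer 4 is larger (69.03 vs 65.22 mm).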